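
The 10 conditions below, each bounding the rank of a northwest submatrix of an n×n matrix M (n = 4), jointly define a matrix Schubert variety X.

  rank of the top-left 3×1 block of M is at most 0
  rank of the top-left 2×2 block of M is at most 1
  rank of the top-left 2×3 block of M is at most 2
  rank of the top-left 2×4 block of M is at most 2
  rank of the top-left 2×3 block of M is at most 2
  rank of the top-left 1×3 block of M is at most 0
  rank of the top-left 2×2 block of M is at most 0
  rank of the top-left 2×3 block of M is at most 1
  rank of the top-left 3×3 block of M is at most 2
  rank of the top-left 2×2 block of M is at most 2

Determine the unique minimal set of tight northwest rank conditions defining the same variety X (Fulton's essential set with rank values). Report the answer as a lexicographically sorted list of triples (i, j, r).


Computing R[i][j] = min implied NW-rank bound (n=4, 10 conditions):

  0, 0, 0, 1
  0, 0, 1, 2
  0, 1, 2, 3
  1, 2, 3, 4

hence w(1..4) = (4, 3, 2, 1).

|D(w)|=6, |Ess(w)|=3:

[(1, 3, 0), (2, 2, 0), (3, 1, 0)]


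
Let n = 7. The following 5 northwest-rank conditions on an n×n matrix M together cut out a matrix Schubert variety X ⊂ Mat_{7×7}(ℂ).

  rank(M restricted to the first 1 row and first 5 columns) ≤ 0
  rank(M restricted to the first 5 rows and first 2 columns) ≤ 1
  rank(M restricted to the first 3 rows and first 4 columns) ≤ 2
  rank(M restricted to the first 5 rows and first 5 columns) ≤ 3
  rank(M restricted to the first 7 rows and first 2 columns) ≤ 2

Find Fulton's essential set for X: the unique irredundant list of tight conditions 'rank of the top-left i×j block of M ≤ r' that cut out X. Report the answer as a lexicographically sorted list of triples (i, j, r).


Reconstructing r_w from the 5 given conditions:

  0, 0, 0, 0, 0, 1, 1
  1, 1, 1, 1, 1, 2, 2
  1, 1, 2, 2, 2, 3, 3
  1, 1, 2, 3, 3, 4, 4
  1, 1, 2, 3, 3, 4, 5
  1, 2, 3, 4, 4, 5, 6
  1, 2, 3, 4, 5, 6, 7

so w = (6, 1, 3, 4, 7, 2, 5).

Rothe diagram D(w) (9 cells), 3 SE-corners (essential conditions):

[(1, 5, 0), (5, 2, 1), (5, 5, 3)]


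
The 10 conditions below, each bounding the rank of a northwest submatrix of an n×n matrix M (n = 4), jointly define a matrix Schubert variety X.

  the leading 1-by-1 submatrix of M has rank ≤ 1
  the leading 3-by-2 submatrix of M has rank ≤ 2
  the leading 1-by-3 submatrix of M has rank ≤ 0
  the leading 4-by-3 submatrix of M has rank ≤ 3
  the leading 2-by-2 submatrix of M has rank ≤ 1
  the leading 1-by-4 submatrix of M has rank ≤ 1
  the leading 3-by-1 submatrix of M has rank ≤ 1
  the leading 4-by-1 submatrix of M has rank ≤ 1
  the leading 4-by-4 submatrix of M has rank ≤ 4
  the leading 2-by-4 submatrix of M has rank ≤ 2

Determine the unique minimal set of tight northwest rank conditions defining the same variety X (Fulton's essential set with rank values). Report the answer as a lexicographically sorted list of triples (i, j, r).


Rank table r_w(4×4) implied by the 10 constraints:

  i=1: 0  0  0  1
  i=2: 1  1  1  2
  i=3: 1  2  2  3
  i=4: 1  2  3  4

the unique w with this rank table is (4, 1, 2, 3).

|D(w)|=3, |Ess(w)|=1:

[(1, 3, 0)]


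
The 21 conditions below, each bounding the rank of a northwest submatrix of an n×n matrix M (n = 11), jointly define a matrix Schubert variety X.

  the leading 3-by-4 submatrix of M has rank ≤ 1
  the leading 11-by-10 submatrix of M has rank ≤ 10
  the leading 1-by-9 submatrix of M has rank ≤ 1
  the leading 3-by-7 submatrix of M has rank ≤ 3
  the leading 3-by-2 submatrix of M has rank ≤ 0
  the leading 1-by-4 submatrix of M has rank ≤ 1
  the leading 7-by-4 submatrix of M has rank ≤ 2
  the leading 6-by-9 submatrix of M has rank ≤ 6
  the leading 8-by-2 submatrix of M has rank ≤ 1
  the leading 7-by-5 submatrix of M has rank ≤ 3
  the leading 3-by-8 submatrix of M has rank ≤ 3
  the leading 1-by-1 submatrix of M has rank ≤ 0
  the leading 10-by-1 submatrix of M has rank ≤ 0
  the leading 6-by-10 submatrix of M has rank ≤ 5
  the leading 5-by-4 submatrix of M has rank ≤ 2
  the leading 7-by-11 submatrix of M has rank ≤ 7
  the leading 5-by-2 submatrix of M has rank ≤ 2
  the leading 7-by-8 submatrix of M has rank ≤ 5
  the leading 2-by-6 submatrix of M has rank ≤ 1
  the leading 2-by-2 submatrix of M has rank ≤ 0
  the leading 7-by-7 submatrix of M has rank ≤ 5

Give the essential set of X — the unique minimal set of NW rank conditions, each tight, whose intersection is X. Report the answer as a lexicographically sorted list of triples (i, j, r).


Propagating the 21 rank bounds to every northwest block:

  row 1: 0 | 0 | 1 | 1 | 1 | 1 | 1 | 1 | 1 | 1 | 1
  row 2: 0 | 0 | 1 | 1 | 1 | 1 | 2 | 2 | 2 | 2 | 2
  row 3: 0 | 0 | 1 | 1 | 2 | 2 | 3 | 3 | 3 | 3 | 3
  row 4: 0 | 1 | 2 | 2 | 3 | 3 | 4 | 4 | 4 | 4 | 4
  row 5: 0 | 1 | 2 | 2 | 3 | 4 | 5 | 5 | 5 | 5 | 5
  row 6: 0 | 1 | 2 | 2 | 3 | 4 | 5 | 5 | 5 | 5 | 6
  row 7: 0 | 1 | 2 | 2 | 3 | 4 | 5 | 5 | 6 | 6 | 7
  row 8: 0 | 1 | 2 | 3 | 4 | 5 | 6 | 6 | 7 | 7 | 8
  row 9: 0 | 1 | 2 | 3 | 4 | 5 | 6 | 7 | 8 | 8 | 9
  row 10: 0 | 1 | 2 | 3 | 4 | 5 | 6 | 7 | 8 | 9 | 10
  row 11: 1 | 2 | 3 | 4 | 5 | 6 | 7 | 8 | 9 | 10 | 11

so w = (3, 7, 5, 2, 6, 11, 9, 4, 8, 10, 1).

D(w) has 24 cells with 7 SE-corners; essential set:

[(2, 6, 1), (3, 2, 0), (3, 4, 1), (6, 10, 5), (7, 4, 2), (7, 8, 5), (10, 1, 0)]


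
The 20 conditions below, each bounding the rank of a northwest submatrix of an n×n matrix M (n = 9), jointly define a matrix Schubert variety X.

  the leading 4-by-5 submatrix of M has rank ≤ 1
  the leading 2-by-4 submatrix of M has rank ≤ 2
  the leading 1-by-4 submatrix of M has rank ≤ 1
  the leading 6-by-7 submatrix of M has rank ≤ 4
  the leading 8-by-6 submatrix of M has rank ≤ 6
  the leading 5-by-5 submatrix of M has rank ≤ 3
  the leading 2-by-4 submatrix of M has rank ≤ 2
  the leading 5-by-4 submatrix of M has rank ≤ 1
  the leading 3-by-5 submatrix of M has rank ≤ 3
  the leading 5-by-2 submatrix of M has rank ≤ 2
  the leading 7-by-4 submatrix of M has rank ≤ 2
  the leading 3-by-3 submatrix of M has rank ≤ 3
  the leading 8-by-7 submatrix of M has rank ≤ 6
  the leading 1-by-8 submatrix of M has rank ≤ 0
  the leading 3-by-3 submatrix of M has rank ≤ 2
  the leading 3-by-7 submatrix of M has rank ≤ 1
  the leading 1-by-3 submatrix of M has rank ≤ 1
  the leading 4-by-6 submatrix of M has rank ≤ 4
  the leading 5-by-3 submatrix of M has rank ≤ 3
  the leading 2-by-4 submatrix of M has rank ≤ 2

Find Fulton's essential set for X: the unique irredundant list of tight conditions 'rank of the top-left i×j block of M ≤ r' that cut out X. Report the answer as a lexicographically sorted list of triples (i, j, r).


Propagating the 20 rank bounds to every northwest block:

  row 1: 0, 0, 0, 0, 0, 0, 0, 0, 1
  row 2: 1, 1, 1, 1, 1, 1, 1, 1, 2
  row 3: 1, 1, 1, 1, 1, 1, 1, 2, 3
  row 4: 1, 1, 1, 1, 1, 2, 2, 3, 4
  row 5: 1, 1, 1, 1, 2, 3, 3, 4, 5
  row 6: 1, 2, 2, 2, 3, 4, 4, 5, 6
  row 7: 1, 2, 2, 2, 3, 4, 5, 6, 7
  row 8: 1, 2, 3, 3, 4, 5, 6, 7, 8
  row 9: 1, 2, 3, 4, 5, 6, 7, 8, 9

so w = (9, 1, 8, 6, 5, 2, 7, 3, 4).

5 SE-corners of the 23-cell Rothe diagram give Ess(w):

[(1, 8, 0), (3, 7, 1), (4, 5, 1), (5, 4, 1), (7, 4, 2)]


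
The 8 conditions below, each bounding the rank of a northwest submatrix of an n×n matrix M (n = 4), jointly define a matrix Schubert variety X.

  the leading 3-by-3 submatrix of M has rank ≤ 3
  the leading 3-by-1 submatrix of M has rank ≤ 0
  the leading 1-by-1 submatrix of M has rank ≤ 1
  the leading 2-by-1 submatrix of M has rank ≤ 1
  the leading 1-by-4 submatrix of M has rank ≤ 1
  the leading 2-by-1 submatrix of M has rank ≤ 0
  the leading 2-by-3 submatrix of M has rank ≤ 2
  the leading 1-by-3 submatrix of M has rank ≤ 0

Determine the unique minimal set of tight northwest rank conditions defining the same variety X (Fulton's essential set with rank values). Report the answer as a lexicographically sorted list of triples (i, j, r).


Propagating the 8 rank bounds to every northwest block:

  0, 0, 0, 1
  0, 1, 1, 2
  0, 1, 2, 3
  1, 2, 3, 4

so w = (4, 2, 3, 1).

Rothe diagram D(w) (5 cells), 2 SE-corners (essential conditions):

[(1, 3, 0), (3, 1, 0)]


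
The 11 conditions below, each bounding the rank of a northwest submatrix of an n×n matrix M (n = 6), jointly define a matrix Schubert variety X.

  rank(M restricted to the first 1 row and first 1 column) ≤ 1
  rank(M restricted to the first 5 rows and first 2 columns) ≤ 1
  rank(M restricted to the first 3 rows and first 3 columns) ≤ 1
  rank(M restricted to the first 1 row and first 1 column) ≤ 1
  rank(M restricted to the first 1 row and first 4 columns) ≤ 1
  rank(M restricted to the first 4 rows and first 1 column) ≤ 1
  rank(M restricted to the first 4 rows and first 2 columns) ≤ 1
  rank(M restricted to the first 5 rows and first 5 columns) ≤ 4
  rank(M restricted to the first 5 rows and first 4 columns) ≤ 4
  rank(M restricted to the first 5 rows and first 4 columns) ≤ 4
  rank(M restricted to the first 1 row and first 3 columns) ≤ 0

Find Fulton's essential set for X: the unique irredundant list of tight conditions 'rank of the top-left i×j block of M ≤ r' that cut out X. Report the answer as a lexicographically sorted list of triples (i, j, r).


Propagating the 11 rank bounds to every northwest block:

  i=1: 0 0 0 1 1 1
  i=2: 1 1 1 2 2 2
  i=3: 1 1 1 2 3 3
  i=4: 1 1 2 3 4 4
  i=5: 1 1 2 3 4 5
  i=6: 1 2 3 4 5 6

reading off 1-entries of Δ²R: w = (4, 1, 5, 3, 6, 2).

|D(w)|=7, |Ess(w)|=3:

[(1, 3, 0), (3, 3, 1), (5, 2, 1)]


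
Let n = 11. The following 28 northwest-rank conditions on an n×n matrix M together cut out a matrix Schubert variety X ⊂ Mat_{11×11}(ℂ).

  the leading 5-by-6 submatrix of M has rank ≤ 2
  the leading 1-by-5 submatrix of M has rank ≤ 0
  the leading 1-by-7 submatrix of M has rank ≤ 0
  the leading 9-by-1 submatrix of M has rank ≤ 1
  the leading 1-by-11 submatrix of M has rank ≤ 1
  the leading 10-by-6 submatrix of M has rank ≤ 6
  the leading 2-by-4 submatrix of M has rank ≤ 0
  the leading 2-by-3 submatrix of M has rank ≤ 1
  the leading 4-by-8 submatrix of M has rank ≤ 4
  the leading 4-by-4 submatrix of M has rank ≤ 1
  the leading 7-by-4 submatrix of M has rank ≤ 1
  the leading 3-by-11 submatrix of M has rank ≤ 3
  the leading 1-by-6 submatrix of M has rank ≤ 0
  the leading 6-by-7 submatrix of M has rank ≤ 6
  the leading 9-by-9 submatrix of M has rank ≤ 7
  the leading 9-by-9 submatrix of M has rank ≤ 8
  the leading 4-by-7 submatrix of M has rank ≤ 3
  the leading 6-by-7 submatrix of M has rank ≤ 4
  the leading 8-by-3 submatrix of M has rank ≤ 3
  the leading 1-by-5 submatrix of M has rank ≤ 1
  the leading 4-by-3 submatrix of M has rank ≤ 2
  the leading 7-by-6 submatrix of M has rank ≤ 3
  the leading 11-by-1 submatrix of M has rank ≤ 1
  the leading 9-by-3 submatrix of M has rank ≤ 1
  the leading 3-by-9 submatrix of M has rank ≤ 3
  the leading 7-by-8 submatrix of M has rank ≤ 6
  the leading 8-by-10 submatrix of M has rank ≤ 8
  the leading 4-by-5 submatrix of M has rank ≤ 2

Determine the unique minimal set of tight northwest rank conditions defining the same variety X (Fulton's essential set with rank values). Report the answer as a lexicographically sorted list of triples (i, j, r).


Computing R[i][j] = min implied NW-rank bound (n=11, 28 conditions):

  0 0 0 0 0 0 0 1 1 1 1
  0 0 0 0 1 1 1 2 2 2 2
  1 1 1 1 2 2 2 3 3 3 3
  1 1 1 1 2 2 3 4 4 4 4
  1 1 1 1 2 2 3 4 5 5 5
  1 1 1 1 2 3 4 5 6 6 6
  1 1 1 1 2 3 4 5 6 7 7
  1 1 1 2 3 4 5 6 7 8 8
  1 1 1 2 3 4 5 6 7 8 9
  1 2 2 3 4 5 6 7 8 9 10
  1 2 3 4 5 6 7 8 9 10 11

the unique w with this rank table is (8, 5, 1, 7, 9, 6, 10, 4, 11, 2, 3).

Fulton essential set (5 of the 29 Rothe cells):

[(1, 7, 0), (2, 4, 0), (5, 6, 2), (7, 4, 1), (9, 3, 1)]


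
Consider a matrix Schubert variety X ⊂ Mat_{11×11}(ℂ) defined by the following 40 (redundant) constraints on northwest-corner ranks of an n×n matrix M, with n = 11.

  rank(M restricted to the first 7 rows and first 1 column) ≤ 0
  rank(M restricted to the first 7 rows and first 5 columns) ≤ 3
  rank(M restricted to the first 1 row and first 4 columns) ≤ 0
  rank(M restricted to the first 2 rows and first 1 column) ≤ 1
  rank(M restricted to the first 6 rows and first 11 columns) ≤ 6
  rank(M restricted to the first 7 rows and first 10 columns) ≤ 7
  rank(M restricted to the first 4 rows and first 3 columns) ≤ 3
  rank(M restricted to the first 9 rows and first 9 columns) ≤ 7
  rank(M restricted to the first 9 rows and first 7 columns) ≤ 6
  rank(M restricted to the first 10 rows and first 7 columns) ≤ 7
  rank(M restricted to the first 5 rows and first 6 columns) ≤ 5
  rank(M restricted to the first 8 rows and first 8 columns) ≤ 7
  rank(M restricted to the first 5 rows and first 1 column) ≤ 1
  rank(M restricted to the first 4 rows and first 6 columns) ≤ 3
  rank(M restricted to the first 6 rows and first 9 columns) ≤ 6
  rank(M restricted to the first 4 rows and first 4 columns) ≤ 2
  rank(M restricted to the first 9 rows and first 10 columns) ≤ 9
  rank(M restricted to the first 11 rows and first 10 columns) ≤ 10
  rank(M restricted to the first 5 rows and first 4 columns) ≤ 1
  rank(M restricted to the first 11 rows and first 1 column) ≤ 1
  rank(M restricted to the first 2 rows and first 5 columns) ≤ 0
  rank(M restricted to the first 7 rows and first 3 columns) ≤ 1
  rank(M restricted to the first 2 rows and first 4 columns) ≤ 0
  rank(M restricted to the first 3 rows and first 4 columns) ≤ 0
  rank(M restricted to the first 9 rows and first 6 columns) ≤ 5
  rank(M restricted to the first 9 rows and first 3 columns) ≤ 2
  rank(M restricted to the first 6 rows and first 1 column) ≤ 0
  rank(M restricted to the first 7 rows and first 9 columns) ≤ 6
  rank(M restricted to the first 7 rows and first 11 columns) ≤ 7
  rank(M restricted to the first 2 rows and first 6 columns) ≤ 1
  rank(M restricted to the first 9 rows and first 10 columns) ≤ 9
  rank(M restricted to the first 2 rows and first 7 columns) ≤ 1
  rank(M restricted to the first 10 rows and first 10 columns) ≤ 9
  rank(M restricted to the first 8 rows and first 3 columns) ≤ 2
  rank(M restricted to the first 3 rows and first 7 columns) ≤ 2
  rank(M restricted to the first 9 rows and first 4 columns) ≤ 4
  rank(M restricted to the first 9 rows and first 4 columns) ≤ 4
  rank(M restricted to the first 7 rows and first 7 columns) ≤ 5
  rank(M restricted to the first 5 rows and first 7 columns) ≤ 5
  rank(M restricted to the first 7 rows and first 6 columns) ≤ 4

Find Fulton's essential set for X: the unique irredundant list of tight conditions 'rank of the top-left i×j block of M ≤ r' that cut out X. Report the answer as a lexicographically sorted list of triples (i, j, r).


Computing R[i][j] = min implied NW-rank bound (n=11, 40 conditions):

  row 1: 0 | 0 | 0 | 0 | 0 | 1 | 1 | 1 | 1 | 1 | 1
  row 2: 0 | 0 | 0 | 0 | 0 | 1 | 1 | 2 | 2 | 2 | 2
  row 3: 0 | 0 | 0 | 0 | 1 | 2 | 2 | 3 | 3 | 3 | 3
  row 4: 0 | 1 | 1 | 1 | 2 | 3 | 3 | 4 | 4 | 4 | 4
  row 5: 0 | 1 | 1 | 1 | 2 | 3 | 4 | 5 | 5 | 5 | 5
  row 6: 0 | 1 | 1 | 2 | 3 | 4 | 5 | 6 | 6 | 6 | 6
  row 7: 0 | 1 | 1 | 2 | 3 | 4 | 5 | 6 | 6 | 7 | 7
  row 8: 1 | 2 | 2 | 3 | 4 | 5 | 6 | 7 | 7 | 8 | 8
  row 9: 1 | 2 | 2 | 3 | 4 | 5 | 6 | 7 | 7 | 8 | 9
  row 10: 1 | 2 | 3 | 4 | 5 | 6 | 7 | 8 | 8 | 9 | 10
  row 11: 1 | 2 | 3 | 4 | 5 | 6 | 7 | 8 | 9 | 10 | 11

hence w(1..11) = (6, 8, 5, 2, 7, 4, 10, 1, 11, 3, 9).

Rothe diagram D(w) (26 cells), 9 SE-corners (essential conditions):

[(2, 5, 0), (2, 7, 1), (3, 4, 0), (5, 4, 1), (7, 1, 0), (7, 3, 1), (7, 9, 6), (9, 3, 2), (9, 9, 7)]


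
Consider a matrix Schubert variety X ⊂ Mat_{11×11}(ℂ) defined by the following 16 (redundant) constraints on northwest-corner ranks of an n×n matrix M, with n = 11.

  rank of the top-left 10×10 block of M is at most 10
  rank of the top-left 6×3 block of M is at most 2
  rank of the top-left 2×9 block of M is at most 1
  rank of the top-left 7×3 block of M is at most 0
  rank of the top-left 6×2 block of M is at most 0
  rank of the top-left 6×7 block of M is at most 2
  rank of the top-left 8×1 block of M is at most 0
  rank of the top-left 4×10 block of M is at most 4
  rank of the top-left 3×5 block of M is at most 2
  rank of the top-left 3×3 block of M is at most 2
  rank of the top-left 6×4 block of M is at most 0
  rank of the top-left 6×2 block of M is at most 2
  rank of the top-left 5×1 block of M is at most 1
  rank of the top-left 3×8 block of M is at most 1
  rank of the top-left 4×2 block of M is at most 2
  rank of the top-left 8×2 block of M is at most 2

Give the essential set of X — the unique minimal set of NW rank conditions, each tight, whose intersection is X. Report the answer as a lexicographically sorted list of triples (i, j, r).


Computing R[i][j] = min implied NW-rank bound (n=11, 16 conditions):

  row 1: 0 0 0 0 1 1 1 1 1 1 1
  row 2: 0 0 0 0 1 1 1 1 1 2 2
  row 3: 0 0 0 0 1 1 1 1 2 3 3
  row 4: 0 0 0 0 1 2 2 2 3 4 4
  row 5: 0 0 0 0 1 2 2 3 4 5 5
  row 6: 0 0 0 0 1 2 2 3 4 5 6
  row 7: 0 0 0 1 2 3 3 4 5 6 7
  row 8: 0 1 1 2 3 4 4 5 6 7 8
  row 9: 1 2 2 3 4 5 5 6 7 8 9
  row 10: 1 2 3 4 5 6 6 7 8 9 10
  row 11: 1 2 3 4 5 6 7 8 9 10 11

reading off 1-entries of Δ²R: w = (5, 10, 9, 6, 8, 11, 4, 2, 1, 3, 7).

Rothe diagram D(w) (37 cells), 6 SE-corners (essential conditions):

[(2, 9, 1), (3, 8, 1), (6, 4, 0), (6, 7, 2), (7, 3, 0), (8, 1, 0)]


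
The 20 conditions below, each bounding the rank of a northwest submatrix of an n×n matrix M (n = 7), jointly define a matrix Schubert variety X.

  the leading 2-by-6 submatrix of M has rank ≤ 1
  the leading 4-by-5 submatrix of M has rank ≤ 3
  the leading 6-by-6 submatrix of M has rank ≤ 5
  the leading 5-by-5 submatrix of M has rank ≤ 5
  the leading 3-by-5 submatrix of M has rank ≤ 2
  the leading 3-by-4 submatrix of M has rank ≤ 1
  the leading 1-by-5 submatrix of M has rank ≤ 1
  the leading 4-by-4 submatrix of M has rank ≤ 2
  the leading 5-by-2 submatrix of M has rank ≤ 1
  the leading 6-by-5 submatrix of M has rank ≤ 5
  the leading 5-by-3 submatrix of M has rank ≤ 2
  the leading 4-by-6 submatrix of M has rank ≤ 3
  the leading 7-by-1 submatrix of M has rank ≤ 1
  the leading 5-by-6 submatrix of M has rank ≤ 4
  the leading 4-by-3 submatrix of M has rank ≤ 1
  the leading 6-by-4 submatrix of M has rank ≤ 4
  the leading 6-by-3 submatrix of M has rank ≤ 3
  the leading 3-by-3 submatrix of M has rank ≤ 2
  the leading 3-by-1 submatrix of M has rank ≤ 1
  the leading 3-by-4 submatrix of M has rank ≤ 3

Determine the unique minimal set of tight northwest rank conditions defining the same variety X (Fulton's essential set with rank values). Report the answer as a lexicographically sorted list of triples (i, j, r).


Computing R[i][j] = min implied NW-rank bound (n=7, 20 conditions):

  row 1: 1 1 1 1 1 1 1
  row 2: 1 1 1 1 1 1 2
  row 3: 1 1 1 1 2 2 3
  row 4: 1 1 1 2 3 3 4
  row 5: 1 1 2 3 4 4 5
  row 6: 1 2 3 4 5 5 6
  row 7: 1 2 3 4 5 6 7

reading off 1-entries of Δ²R: w = (1, 7, 5, 4, 3, 2, 6).

Rothe diagram D(w) (11 cells), 4 SE-corners (essential conditions):

[(2, 6, 1), (3, 4, 1), (4, 3, 1), (5, 2, 1)]


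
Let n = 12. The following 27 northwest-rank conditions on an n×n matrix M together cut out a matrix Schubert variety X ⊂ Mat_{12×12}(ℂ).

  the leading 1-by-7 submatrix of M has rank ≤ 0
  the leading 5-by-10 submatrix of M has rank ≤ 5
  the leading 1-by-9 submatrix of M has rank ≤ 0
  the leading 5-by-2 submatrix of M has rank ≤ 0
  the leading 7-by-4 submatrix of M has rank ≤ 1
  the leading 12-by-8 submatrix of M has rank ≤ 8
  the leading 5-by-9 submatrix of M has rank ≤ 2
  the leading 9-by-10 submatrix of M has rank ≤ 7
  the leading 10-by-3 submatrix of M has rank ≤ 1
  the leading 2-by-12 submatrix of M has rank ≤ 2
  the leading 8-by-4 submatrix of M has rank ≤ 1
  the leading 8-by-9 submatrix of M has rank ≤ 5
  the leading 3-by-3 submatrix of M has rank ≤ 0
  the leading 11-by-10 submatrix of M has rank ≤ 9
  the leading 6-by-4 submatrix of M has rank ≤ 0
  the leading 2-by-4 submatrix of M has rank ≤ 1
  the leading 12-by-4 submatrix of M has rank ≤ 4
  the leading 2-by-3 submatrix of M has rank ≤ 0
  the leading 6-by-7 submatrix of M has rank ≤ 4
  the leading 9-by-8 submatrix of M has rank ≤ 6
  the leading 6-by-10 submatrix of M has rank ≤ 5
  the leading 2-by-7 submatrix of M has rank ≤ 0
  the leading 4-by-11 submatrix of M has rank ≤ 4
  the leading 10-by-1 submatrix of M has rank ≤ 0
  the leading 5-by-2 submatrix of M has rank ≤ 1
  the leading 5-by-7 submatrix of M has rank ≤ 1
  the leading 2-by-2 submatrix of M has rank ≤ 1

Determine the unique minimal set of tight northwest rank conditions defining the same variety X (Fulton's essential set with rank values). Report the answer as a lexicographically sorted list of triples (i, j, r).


Computing R[i][j] = min implied NW-rank bound (n=12, 27 conditions):

  R[1]: 0, 0, 0, 0, 0, 0, 0, 0, 0, 1, 1, 1
  R[2]: 0, 0, 0, 0, 0, 0, 0, 1, 1, 2, 2, 2
  R[3]: 0, 0, 0, 0, 1, 1, 1, 2, 2, 3, 3, 3
  R[4]: 0, 0, 0, 0, 1, 1, 1, 2, 2, 3, 4, 4
  R[5]: 0, 0, 0, 0, 1, 1, 1, 2, 2, 3, 4, 5
  R[6]: 0, 0, 0, 0, 1, 2, 2, 3, 3, 4, 5, 6
  R[7]: 0, 1, 1, 1, 2, 3, 3, 4, 4, 5, 6, 7
  R[8]: 0, 1, 1, 1, 2, 3, 4, 5, 5, 6, 7, 8
  R[9]: 0, 1, 1, 2, 3, 4, 5, 6, 6, 7, 8, 9
  R[10]: 0, 1, 1, 2, 3, 4, 5, 6, 7, 8, 9, 10
  R[11]: 1, 2, 2, 3, 4, 5, 6, 7, 8, 9, 10, 11
  R[12]: 1, 2, 3, 4, 5, 6, 7, 8, 9, 10, 11, 12

giving w = (10, 8, 5, 11, 12, 6, 2, 7, 4, 9, 1, 3) via Δ²R.

ℓ(w)=46; the 8 essential cells (i,j,r):

[(1, 9, 0), (2, 7, 0), (5, 7, 1), (5, 9, 2), (6, 4, 0), (8, 4, 1), (10, 1, 0), (10, 3, 1)]


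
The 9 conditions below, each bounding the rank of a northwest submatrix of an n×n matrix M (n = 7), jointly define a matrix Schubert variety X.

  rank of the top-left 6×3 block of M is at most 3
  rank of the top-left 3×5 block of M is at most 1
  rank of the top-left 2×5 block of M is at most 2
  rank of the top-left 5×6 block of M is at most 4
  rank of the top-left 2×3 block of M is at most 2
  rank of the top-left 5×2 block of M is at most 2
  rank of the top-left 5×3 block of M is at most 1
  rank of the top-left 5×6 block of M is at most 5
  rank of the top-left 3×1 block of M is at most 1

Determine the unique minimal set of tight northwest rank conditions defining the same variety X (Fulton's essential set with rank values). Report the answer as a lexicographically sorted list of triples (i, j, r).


Reconstructing r_w from the 9 given conditions:

  1  1  1  1  1  1  1
  1  1  1  1  1  2  2
  1  1  1  1  1  2  3
  1  1  1  2  2  3  4
  1  1  1  2  3  4  5
  1  2  2  3  4  5  6
  1  2  3  4  5  6  7

so w = (1, 6, 7, 4, 5, 2, 3).

D(w) has 12 cells with 2 SE-corners; essential set:

[(3, 5, 1), (5, 3, 1)]


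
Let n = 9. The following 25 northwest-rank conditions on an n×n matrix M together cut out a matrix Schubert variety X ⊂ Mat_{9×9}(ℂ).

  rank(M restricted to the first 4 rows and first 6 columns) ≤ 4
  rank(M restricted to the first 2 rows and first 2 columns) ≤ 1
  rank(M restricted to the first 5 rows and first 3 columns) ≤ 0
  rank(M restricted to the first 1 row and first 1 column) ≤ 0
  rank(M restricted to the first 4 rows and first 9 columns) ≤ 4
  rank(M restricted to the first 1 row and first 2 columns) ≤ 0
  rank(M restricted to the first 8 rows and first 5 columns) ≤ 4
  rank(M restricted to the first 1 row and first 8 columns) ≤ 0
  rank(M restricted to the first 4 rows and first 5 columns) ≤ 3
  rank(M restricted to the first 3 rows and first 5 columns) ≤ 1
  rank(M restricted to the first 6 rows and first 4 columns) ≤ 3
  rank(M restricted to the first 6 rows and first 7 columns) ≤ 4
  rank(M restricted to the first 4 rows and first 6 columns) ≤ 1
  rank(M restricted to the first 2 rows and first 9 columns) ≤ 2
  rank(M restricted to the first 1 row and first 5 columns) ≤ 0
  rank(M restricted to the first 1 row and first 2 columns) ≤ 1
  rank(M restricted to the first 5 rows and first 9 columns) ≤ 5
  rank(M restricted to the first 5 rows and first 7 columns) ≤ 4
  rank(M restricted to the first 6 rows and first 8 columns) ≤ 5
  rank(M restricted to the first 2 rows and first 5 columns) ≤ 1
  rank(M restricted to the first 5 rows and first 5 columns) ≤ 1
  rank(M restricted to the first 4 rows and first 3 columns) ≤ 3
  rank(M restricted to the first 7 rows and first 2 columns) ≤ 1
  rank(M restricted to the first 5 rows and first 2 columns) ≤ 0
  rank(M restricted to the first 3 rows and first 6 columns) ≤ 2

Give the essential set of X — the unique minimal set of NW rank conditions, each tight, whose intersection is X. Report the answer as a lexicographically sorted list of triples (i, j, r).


The tightest implied rank at each (i,j), from the 25 conditions:

  row 1: 0 0 0 0 0 0 0 0 1
  row 2: 0 0 0 1 1 1 1 1 2
  row 3: 0 0 0 1 1 1 2 2 3
  row 4: 0 0 0 1 1 1 2 3 4
  row 5: 0 0 0 1 1 2 3 4 5
  row 6: 1 1 1 2 2 3 4 5 6
  row 7: 1 1 2 3 3 4 5 6 7
  row 8: 1 2 3 4 4 5 6 7 8
  row 9: 1 2 3 4 5 6 7 8 9

giving w = (9, 4, 7, 8, 6, 1, 3, 2, 5) via Δ²R.

Rothe diagram D(w) (26 cells), 5 SE-corners (essential conditions):

[(1, 8, 0), (4, 6, 1), (5, 3, 0), (5, 5, 1), (7, 2, 1)]


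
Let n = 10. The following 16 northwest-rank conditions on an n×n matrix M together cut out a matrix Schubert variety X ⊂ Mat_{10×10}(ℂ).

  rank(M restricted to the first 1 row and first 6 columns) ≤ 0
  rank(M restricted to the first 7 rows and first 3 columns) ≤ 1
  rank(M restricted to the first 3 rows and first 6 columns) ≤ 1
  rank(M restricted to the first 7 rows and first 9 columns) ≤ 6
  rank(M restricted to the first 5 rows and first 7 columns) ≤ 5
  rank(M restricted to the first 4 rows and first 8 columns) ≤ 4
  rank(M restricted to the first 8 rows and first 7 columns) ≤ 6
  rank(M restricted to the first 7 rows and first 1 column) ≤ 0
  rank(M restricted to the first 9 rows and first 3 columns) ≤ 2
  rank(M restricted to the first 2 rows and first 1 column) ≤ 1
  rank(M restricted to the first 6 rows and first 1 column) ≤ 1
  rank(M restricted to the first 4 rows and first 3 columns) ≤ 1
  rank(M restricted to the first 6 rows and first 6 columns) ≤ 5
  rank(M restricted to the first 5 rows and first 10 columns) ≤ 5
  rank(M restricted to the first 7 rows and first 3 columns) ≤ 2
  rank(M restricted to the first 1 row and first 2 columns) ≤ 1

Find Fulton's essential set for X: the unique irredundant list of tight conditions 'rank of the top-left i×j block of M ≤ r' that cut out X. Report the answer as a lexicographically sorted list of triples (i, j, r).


Recovering R(i,j) via the rank-extension bound from the 16 conditions:

  row 1: 0  0  0  0  0  0  1  1  1  1
  row 2: 0  1  1  1  1  1  2  2  2  2
  row 3: 0  1  1  1  1  1  2  3  3  3
  row 4: 0  1  1  2  2  2  3  4  4  4
  row 5: 0  1  1  2  3  3  4  5  5  5
  row 6: 0  1  1  2  3  4  5  6  6  6
  row 7: 0  1  1  2  3  4  5  6  6  7
  row 8: 1  2  2  3  4  5  6  7  7  8
  row 9: 1  2  2  3  4  5  6  7  8  9
  row 10: 1  2  3  4  5  6  7  8  9  10

reading off 1-entries of Δ²R: w = (7, 2, 8, 4, 5, 6, 10, 1, 9, 3).

6 SE-corners of the 22-cell Rothe diagram give Ess(w):

[(1, 6, 0), (3, 6, 1), (7, 1, 0), (7, 3, 1), (7, 9, 6), (9, 3, 2)]


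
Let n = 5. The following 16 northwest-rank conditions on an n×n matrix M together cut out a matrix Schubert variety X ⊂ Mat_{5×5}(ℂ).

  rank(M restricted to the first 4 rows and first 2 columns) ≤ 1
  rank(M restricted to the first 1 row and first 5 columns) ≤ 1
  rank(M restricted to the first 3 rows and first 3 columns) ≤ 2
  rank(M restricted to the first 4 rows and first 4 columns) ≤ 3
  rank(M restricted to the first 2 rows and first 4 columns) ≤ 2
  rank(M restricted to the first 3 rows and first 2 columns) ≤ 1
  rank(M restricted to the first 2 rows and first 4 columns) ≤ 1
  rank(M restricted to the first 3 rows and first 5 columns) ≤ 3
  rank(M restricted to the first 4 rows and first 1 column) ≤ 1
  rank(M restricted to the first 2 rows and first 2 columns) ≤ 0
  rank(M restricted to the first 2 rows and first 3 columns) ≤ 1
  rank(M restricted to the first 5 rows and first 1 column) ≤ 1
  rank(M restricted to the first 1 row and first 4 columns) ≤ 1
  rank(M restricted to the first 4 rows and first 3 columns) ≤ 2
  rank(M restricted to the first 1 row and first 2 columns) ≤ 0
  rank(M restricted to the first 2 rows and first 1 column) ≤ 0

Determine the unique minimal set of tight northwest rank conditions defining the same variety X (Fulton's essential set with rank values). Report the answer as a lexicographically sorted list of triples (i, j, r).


The tightest implied rank at each (i,j), from the 16 conditions:

  row 1: 0  0  1  1  1
  row 2: 0  0  1  1  2
  row 3: 1  1  2  2  3
  row 4: 1  1  2  3  4
  row 5: 1  2  3  4  5

the unique w with this rank table is (3, 5, 1, 4, 2).

Fulton essential set (3 of the 6 Rothe cells):

[(2, 2, 0), (2, 4, 1), (4, 2, 1)]


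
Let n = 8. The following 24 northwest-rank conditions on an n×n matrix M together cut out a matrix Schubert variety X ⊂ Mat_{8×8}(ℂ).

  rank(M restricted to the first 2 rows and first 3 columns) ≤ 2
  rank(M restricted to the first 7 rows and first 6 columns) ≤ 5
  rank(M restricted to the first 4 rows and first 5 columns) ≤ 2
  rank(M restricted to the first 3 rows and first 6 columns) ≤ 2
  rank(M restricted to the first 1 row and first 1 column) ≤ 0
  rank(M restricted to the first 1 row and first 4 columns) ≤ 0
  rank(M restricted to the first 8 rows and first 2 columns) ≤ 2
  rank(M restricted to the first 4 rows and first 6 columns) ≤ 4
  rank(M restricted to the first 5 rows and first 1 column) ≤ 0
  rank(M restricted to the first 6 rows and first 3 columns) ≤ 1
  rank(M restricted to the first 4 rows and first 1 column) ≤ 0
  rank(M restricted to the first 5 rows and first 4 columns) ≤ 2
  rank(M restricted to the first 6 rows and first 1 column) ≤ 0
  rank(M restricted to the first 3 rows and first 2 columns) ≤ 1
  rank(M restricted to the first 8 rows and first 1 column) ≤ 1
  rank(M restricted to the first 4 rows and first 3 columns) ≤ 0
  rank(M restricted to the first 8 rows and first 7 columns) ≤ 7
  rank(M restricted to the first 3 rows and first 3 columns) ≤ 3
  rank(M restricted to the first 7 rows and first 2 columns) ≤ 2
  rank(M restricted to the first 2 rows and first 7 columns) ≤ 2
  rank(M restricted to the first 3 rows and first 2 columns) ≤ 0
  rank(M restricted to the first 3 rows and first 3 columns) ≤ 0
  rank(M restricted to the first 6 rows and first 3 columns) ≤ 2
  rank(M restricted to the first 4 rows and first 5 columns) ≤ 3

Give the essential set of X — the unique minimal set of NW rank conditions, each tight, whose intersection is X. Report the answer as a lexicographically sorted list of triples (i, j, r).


Recovering R(i,j) via the rank-extension bound from the 24 conditions:

  i=1: 0  0  0  0  1  1  1  1
  i=2: 0  0  0  1  2  2  2  2
  i=3: 0  0  0  1  2  2  3  3
  i=4: 0  0  0  1  2  3  4  4
  i=5: 0  1  1  2  3  4  5  5
  i=6: 0  1  1  2  3  4  5  6
  i=7: 1  2  2  3  4  5  6  7
  i=8: 1  2  3  4  5  6  7  8

giving w = (5, 4, 7, 6, 2, 8, 1, 3) via Δ²R.

|D(w)|=17, |Ess(w)|=5:

[(1, 4, 0), (3, 6, 2), (4, 3, 0), (6, 1, 0), (6, 3, 1)]


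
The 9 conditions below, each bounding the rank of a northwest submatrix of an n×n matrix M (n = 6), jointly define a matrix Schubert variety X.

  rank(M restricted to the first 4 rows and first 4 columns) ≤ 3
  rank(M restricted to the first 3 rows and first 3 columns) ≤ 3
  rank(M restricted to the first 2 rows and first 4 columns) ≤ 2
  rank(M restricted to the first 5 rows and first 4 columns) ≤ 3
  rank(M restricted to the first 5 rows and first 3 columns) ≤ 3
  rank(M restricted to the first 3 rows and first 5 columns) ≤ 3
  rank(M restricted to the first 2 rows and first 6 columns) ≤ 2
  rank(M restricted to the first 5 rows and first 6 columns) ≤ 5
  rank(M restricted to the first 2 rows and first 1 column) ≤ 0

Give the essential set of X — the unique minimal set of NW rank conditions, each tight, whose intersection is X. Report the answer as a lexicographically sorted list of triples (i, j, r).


Reconstructing r_w from the 9 given conditions:

  0 | 1 | 1 | 1 | 1 | 1
  0 | 1 | 2 | 2 | 2 | 2
  1 | 2 | 3 | 3 | 3 | 3
  1 | 2 | 3 | 3 | 4 | 4
  1 | 2 | 3 | 3 | 4 | 5
  1 | 2 | 3 | 4 | 5 | 6

the unique w with this rank table is (2, 3, 1, 5, 6, 4).

2 SE-corners of the 4-cell Rothe diagram give Ess(w):

[(2, 1, 0), (5, 4, 3)]


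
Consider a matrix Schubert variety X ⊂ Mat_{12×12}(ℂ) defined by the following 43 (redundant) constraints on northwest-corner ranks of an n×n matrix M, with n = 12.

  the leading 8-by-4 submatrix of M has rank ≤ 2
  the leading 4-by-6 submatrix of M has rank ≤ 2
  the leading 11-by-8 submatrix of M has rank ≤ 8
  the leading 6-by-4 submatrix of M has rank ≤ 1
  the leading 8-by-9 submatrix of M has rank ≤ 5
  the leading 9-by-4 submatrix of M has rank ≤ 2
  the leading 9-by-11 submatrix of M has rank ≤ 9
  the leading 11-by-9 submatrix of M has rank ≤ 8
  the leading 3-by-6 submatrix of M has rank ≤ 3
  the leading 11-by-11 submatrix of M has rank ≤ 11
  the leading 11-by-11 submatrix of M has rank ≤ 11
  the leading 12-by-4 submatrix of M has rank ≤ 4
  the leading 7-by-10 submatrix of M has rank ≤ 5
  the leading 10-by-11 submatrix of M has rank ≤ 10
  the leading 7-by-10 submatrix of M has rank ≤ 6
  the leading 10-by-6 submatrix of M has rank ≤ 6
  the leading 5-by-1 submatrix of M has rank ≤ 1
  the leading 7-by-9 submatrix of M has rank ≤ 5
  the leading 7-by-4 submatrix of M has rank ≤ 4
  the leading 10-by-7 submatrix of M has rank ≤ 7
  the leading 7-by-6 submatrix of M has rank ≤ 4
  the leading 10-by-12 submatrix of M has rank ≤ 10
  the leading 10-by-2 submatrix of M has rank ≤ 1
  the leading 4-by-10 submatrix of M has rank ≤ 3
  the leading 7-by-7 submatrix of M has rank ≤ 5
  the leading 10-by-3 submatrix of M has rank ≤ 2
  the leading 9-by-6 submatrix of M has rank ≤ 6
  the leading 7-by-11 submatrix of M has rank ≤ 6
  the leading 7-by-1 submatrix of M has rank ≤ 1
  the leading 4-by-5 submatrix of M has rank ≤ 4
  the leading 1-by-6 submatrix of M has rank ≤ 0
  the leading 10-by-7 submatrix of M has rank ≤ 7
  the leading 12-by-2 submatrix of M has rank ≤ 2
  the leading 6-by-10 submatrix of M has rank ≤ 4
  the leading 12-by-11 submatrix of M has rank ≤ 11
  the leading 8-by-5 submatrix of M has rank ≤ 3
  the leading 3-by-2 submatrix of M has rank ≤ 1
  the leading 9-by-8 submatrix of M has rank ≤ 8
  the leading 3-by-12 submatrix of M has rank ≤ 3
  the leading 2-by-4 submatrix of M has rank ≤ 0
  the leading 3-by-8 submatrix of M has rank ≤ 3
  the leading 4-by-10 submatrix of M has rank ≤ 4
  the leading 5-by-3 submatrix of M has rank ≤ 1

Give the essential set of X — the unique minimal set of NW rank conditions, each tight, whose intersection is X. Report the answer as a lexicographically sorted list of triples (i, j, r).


The tightest implied rank at each (i,j), from the 43 conditions:

  row 1: 0, 0, 0, 0, 0, 0, 1, 1, 1, 1, 1, 1
  row 2: 0, 0, 0, 0, 1, 1, 2, 2, 2, 2, 2, 2
  row 3: 1, 1, 1, 1, 2, 2, 3, 3, 3, 3, 3, 3
  row 4: 1, 1, 1, 1, 2, 2, 3, 3, 3, 3, 4, 4
  row 5: 1, 1, 1, 1, 2, 3, 4, 4, 4, 4, 5, 5
  row 6: 1, 1, 1, 1, 2, 3, 4, 4, 4, 4, 5, 6
  row 7: 1, 1, 2, 2, 3, 4, 5, 5, 5, 5, 6, 7
  row 8: 1, 1, 2, 2, 3, 4, 5, 5, 5, 6, 7, 8
  row 9: 1, 1, 2, 2, 3, 4, 5, 6, 6, 7, 8, 9
  row 10: 1, 1, 2, 3, 4, 5, 6, 7, 7, 8, 9, 10
  row 11: 1, 2, 3, 4, 5, 6, 7, 8, 8, 9, 10, 11
  row 12: 1, 2, 3, 4, 5, 6, 7, 8, 9, 10, 11, 12

so w = (7, 5, 1, 11, 6, 12, 3, 10, 8, 4, 2, 9).

Fulton essential set (9 of the 34 Rothe cells):

[(1, 6, 0), (2, 4, 0), (4, 6, 2), (4, 10, 3), (6, 4, 1), (6, 10, 4), (8, 9, 5), (9, 4, 2), (10, 2, 1)]


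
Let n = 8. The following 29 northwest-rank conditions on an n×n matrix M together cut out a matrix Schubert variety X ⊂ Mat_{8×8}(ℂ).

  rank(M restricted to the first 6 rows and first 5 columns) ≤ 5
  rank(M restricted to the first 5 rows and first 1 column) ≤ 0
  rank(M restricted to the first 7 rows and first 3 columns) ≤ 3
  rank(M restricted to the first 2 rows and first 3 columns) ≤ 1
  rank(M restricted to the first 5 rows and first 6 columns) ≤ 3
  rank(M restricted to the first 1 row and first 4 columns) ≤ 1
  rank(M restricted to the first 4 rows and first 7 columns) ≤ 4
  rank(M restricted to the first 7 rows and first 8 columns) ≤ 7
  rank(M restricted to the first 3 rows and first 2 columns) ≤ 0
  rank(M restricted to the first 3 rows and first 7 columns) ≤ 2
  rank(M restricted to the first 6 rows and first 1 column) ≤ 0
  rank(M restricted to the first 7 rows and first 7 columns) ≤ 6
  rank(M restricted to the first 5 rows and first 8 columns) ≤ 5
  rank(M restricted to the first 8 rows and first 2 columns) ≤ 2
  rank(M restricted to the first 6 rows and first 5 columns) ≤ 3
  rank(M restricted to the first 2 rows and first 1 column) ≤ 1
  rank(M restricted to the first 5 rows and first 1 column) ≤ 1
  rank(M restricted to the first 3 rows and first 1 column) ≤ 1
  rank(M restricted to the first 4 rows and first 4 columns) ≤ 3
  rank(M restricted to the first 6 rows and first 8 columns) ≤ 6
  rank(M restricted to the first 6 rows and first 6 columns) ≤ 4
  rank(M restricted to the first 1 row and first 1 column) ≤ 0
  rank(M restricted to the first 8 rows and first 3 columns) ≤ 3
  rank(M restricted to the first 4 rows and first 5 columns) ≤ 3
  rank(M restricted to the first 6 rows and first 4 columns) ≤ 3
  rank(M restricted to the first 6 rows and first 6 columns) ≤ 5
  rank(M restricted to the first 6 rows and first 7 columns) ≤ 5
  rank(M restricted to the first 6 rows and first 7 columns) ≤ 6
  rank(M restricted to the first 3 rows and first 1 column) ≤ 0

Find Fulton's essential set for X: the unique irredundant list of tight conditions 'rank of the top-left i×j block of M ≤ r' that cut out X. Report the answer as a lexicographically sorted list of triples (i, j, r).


Reconstructing r_w from the 29 given conditions:

  row 1: 0, 0, 1, 1, 1, 1, 1, 1
  row 2: 0, 0, 1, 2, 2, 2, 2, 2
  row 3: 0, 0, 1, 2, 2, 2, 2, 3
  row 4: 0, 1, 2, 3, 3, 3, 3, 4
  row 5: 0, 1, 2, 3, 3, 3, 4, 5
  row 6: 0, 1, 2, 3, 3, 4, 5, 6
  row 7: 1, 2, 3, 4, 4, 5, 6, 7
  row 8: 1, 2, 3, 4, 5, 6, 7, 8

hence w(1..8) = (3, 4, 8, 2, 7, 6, 1, 5).

|D(w)|=15, |Ess(w)|=5:

[(3, 2, 0), (3, 7, 2), (5, 6, 3), (6, 1, 0), (6, 5, 3)]


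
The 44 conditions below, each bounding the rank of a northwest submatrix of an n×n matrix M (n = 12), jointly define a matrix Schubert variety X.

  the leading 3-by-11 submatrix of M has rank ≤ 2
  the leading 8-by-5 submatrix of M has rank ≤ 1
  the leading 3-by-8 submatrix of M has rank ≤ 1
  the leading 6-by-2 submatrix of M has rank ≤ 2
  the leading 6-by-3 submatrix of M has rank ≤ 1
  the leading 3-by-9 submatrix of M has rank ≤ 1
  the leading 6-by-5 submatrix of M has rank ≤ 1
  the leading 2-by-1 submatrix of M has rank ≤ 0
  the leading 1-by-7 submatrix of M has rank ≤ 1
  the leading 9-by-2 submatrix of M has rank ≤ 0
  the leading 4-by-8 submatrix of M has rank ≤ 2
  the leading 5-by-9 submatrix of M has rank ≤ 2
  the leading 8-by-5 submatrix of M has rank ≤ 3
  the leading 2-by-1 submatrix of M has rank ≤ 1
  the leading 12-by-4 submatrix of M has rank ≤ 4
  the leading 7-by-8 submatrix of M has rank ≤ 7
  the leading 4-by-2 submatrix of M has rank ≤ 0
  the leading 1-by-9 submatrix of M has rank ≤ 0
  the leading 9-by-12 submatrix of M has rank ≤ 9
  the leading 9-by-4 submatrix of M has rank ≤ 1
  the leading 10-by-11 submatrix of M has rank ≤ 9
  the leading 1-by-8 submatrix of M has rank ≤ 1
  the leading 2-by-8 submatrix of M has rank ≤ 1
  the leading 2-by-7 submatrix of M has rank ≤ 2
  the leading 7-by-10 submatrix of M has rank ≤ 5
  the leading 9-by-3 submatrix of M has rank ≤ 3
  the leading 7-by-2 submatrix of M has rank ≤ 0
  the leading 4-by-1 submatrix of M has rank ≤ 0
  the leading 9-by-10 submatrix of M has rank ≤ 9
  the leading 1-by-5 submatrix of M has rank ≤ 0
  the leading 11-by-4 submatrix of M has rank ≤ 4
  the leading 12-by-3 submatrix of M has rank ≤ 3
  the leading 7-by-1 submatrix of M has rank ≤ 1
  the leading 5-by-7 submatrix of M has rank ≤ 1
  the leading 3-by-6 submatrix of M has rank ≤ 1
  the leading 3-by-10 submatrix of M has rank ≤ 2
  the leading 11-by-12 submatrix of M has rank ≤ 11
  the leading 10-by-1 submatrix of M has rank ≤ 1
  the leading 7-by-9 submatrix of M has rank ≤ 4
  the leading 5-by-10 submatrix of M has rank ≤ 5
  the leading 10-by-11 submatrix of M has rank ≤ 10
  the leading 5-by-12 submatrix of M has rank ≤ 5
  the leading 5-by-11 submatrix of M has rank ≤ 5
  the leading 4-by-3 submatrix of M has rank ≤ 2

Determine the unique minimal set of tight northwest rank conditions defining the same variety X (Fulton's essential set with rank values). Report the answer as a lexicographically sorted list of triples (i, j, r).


Computing R[i][j] = min implied NW-rank bound (n=12, 44 conditions):

  0  0  0  0  0  0  0  0  0  1  1  1
  0  0  1  1  1  1  1  1  1  2  2  2
  0  0  1  1  1  1  1  1  1  2  2  3
  0  0  1  1  1  1  1  2  2  3  3  4
  0  0  1  1  1  1  1  2  2  3  4  5
  0  0  1  1  1  2  2  3  3  4  5  6
  0  0  1  1  1  2  3  4  4  5  6  7
  0  0  1  1  1  2  3  4  5  6  7  8
  0  0  1  1  2  3  4  5  6  7  8  9
  1  1  2  2  3  4  5  6  7  8  9  10
  1  2  3  3  4  5  6  7  8  9  10  11
  1  2  3  4  5  6  7  8  9  10  11  12

the unique w with this rank table is (10, 3, 12, 8, 11, 6, 7, 9, 5, 1, 2, 4).

Rothe diagram D(w) (48 cells), 8 SE-corners (essential conditions):

[(1, 9, 0), (3, 9, 1), (3, 11, 2), (5, 7, 1), (5, 9, 2), (8, 5, 1), (9, 2, 0), (9, 4, 1)]
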